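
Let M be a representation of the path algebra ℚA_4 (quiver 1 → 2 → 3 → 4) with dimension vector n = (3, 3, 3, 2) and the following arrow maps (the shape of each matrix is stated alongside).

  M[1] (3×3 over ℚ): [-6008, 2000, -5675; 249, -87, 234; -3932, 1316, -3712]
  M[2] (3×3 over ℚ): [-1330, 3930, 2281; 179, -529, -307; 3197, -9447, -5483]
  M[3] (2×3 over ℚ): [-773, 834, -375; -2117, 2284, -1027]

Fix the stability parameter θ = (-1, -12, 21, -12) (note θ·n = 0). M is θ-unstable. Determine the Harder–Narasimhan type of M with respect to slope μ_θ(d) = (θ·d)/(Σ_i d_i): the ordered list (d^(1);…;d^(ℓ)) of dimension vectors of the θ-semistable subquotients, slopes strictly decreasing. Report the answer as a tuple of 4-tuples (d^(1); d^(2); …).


Interval decomposition of M: I[1,1], I[1,4]^2, I[2,2], I[3,3].
HN type (ℓ=5): μ^(1)=21; μ^(2)=9/2; μ^(3)=-1; μ^(4)=-13/2; μ^(5)=-12

((0, 0, 1, 0); (0, 0, 2, 2); (1, 0, 0, 0); (2, 2, 0, 0); (0, 1, 0, 0))


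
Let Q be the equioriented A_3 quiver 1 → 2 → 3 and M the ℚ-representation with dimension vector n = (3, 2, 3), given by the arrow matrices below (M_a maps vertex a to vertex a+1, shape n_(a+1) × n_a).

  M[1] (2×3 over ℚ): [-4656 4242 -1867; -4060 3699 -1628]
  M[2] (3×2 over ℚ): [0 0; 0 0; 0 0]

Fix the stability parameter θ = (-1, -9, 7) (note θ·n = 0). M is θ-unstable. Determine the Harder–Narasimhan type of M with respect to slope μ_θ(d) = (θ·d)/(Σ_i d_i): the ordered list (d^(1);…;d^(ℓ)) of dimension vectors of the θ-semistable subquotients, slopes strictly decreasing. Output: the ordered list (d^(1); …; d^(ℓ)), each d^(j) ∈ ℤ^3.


Barcode: M ≅ I[1,1], I[1,2]^2, I[3,3]^3. HN layers by μ_θ (3 steps, strictly decreasing):
  μ^(1)=7; μ^(2)=-1; μ^(3)=-5

((0, 0, 3); (1, 0, 0); (2, 2, 0))


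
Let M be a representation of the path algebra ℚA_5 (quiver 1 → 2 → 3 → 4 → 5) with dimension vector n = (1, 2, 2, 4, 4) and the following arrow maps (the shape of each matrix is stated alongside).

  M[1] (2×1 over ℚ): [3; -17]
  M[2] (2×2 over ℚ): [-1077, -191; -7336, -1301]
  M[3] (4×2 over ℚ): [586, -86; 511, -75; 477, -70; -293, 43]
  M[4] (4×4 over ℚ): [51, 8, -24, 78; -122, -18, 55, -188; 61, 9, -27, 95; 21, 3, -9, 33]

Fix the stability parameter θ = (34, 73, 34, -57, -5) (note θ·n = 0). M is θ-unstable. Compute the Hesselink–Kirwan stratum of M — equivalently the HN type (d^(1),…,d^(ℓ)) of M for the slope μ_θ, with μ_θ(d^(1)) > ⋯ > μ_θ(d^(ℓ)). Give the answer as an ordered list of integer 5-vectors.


Barcode: M ≅ I[1,5], I[2,5], I[4,4], I[4,5], I[5,5]. HN layers by μ_θ (4 steps, strictly decreasing):
  μ^(1)=79/5; μ^(2)=45/4; μ^(3)=-5; μ^(4)=-57

((1, 1, 1, 1, 1); (0, 1, 1, 1, 1); (0, 0, 0, 0, 2); (0, 0, 0, 2, 0))


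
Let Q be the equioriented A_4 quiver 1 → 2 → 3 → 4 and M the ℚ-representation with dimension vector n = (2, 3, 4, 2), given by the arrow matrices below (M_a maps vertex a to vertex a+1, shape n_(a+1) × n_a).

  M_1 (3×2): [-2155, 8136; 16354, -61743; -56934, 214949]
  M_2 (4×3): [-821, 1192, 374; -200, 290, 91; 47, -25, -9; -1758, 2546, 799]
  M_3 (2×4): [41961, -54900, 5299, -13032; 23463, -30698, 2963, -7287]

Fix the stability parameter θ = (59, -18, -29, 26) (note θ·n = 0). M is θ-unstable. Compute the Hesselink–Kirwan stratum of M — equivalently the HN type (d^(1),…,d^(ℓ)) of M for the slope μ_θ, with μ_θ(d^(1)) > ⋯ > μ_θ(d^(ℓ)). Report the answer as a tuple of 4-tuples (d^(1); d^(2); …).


Via rank(M_{q-1}∘⋯∘M_p): M ≅ I[1,3], I[1,4], I[2,4], I[3,3].
μ_θ-semistable layers: μ^(1)=26; μ^(2)=4; μ^(3)=-47/2; μ^(4)=-29

((0, 0, 0, 2); (2, 2, 2, 0); (0, 1, 1, 0); (0, 0, 1, 0))


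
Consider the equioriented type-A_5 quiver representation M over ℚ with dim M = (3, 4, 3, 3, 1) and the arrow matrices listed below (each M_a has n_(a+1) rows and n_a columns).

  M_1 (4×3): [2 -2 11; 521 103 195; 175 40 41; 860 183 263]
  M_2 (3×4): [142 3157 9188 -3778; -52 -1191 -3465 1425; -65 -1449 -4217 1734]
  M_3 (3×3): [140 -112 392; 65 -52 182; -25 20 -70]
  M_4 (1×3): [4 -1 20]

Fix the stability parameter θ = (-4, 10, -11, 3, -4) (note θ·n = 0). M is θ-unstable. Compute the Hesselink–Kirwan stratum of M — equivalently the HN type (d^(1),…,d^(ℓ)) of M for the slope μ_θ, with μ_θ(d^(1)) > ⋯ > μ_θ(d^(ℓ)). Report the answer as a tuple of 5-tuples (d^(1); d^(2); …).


Via rank(M_{q-1}∘⋯∘M_p): M ≅ I[1,3]^2, I[1,5], I[2,2], I[4,4]^2.
μ_θ-semistable layers: μ^(1)=10; μ^(2)=3; μ^(3)=-1/2; μ^(4)=-4

((0, 1, 0, 0, 0); (0, 0, 0, 2, 0); (0, 3, 3, 1, 1); (3, 0, 0, 0, 0))


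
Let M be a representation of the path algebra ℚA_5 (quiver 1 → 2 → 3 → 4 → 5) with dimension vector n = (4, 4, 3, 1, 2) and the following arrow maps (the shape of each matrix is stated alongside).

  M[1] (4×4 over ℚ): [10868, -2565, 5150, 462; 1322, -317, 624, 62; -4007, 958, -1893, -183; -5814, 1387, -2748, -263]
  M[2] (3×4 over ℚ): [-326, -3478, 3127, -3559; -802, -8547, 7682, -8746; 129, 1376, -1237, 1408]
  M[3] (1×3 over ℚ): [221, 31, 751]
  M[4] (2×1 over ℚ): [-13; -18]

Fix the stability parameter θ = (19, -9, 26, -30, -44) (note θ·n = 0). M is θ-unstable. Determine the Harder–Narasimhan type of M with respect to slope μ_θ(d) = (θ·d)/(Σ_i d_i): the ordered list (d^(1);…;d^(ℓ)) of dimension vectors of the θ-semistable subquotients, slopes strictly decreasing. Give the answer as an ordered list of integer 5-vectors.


Interval decomposition of M: I[1,1], I[1,3]^2, I[1,5], I[2,2], I[5,5].
HN type (ℓ=6): μ^(1)=26; μ^(2)=19; μ^(3)=5; μ^(4)=-38/5; μ^(5)=-9; μ^(6)=-44

((0, 0, 2, 0, 0); (1, 0, 0, 0, 0); (2, 2, 0, 0, 0); (1, 1, 1, 1, 1); (0, 1, 0, 0, 0); (0, 0, 0, 0, 1))


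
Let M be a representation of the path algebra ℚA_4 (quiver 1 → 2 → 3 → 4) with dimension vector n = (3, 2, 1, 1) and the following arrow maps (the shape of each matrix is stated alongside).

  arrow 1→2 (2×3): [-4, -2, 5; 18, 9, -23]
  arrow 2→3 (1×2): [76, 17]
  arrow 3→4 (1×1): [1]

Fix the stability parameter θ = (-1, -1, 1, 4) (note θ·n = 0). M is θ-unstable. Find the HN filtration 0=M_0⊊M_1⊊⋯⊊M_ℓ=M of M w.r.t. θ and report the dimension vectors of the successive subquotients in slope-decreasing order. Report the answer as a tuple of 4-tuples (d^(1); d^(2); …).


Via rank(M_{q-1}∘⋯∘M_p): M ≅ I[1,1], I[1,2], I[1,4].
μ_θ-semistable layers: μ^(1)=4; μ^(2)=1; μ^(3)=-1

((0, 0, 0, 1); (0, 0, 1, 0); (3, 2, 0, 0))


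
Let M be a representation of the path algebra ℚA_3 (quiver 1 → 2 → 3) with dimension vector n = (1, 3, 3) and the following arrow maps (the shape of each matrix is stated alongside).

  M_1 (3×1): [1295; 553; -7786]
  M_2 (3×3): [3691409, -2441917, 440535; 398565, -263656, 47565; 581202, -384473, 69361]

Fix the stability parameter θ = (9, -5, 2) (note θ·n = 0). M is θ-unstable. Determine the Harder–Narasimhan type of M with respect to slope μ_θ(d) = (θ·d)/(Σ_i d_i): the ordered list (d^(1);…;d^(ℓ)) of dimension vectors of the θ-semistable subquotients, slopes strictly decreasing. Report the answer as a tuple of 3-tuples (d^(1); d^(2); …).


Barcode: M ≅ I[1,3], I[2,3]^2. HN layers by μ_θ (2 steps, strictly decreasing):
  μ^(1)=2; μ^(2)=-5

((1, 1, 3); (0, 2, 0))


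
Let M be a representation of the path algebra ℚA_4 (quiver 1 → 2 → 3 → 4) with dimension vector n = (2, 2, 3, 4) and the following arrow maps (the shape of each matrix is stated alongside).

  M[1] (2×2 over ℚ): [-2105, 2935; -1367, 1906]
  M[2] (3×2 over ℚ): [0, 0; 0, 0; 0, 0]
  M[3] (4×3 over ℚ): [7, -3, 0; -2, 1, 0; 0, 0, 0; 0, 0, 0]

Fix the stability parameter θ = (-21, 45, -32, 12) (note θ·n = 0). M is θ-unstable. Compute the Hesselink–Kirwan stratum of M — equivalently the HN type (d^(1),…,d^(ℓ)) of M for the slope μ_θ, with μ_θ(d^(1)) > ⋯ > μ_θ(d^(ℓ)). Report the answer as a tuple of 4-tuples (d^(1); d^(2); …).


Interval decomposition of M: I[1,2]^2, I[3,3], I[3,4]^2, I[4,4]^2.
HN type (ℓ=4): μ^(1)=45; μ^(2)=12; μ^(3)=-21; μ^(4)=-32

((0, 2, 0, 0); (0, 0, 0, 4); (2, 0, 0, 0); (0, 0, 3, 0))


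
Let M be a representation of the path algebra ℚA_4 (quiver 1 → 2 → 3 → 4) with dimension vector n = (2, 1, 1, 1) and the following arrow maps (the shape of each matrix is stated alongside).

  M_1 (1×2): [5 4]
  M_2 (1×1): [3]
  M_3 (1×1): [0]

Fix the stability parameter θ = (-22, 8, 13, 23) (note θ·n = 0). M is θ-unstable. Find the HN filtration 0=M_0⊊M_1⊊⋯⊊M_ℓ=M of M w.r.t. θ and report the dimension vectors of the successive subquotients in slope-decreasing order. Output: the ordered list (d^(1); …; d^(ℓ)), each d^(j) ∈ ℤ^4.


Via rank(M_{q-1}∘⋯∘M_p): M ≅ I[1,1], I[1,3], I[4,4].
μ_θ-semistable layers: μ^(1)=23; μ^(2)=13; μ^(3)=8; μ^(4)=-22

((0, 0, 0, 1); (0, 0, 1, 0); (0, 1, 0, 0); (2, 0, 0, 0))


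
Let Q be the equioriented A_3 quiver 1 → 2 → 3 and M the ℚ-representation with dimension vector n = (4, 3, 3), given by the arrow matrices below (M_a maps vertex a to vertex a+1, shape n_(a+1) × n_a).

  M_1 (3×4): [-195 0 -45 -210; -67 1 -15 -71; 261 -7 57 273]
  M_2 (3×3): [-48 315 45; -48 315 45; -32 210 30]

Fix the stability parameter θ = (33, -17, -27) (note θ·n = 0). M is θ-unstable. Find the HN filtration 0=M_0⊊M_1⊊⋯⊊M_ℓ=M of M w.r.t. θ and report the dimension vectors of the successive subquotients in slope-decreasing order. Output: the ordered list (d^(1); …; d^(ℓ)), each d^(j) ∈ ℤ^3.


Barcode: M ≅ I[1,1]^2, I[1,2]^2, I[2,3], I[3,3]^2. HN layers by μ_θ (4 steps, strictly decreasing):
  μ^(1)=33; μ^(2)=8; μ^(3)=-22; μ^(4)=-27

((2, 0, 0); (2, 2, 0); (0, 1, 1); (0, 0, 2))


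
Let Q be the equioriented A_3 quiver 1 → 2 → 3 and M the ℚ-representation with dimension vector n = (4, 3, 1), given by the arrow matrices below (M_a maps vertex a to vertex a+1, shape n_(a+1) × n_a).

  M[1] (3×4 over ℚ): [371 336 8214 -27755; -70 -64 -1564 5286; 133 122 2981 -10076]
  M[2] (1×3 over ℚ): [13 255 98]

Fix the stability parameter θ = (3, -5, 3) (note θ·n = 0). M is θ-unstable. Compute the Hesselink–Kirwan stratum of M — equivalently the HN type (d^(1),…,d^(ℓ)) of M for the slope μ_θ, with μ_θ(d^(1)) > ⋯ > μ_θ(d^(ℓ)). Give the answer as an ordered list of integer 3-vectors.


Interval decomposition of M: I[1,1]^2, I[1,2], I[1,3], I[2,2].
HN type (ℓ=3): μ^(1)=3; μ^(2)=-1; μ^(3)=-5

((2, 0, 1); (2, 2, 0); (0, 1, 0))


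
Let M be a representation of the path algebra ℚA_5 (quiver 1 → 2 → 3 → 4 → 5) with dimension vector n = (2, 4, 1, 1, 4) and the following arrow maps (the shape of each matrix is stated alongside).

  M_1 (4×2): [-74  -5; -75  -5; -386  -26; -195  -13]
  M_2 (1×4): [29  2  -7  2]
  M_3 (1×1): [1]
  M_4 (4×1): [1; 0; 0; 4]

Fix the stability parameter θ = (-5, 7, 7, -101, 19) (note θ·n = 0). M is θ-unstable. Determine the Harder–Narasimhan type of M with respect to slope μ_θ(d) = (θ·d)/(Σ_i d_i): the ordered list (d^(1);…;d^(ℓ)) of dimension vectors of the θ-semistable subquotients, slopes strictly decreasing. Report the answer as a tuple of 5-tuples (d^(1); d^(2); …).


Via rank(M_{q-1}∘⋯∘M_p): M ≅ I[1,2], I[1,5], I[2,2]^2, I[5,5]^3.
μ_θ-semistable layers: μ^(1)=19; μ^(2)=7; μ^(3)=-5; μ^(4)=-23

((0, 0, 0, 0, 4); (0, 3, 0, 0, 0); (1, 0, 0, 0, 0); (1, 1, 1, 1, 0))


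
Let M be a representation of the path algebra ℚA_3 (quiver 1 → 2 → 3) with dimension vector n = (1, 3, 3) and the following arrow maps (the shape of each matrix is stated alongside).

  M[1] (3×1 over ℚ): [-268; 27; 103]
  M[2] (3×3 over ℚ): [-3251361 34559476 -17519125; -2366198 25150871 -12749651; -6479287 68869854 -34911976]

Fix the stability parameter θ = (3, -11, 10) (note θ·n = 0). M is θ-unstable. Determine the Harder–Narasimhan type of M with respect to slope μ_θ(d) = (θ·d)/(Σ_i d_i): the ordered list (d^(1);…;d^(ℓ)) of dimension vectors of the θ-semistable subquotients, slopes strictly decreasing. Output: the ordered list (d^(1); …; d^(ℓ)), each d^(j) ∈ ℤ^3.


Via rank(M_{q-1}∘⋯∘M_p): M ≅ I[1,3], I[2,3]^2.
μ_θ-semistable layers: μ^(1)=10; μ^(2)=-4; μ^(3)=-11

((0, 0, 3); (1, 1, 0); (0, 2, 0))


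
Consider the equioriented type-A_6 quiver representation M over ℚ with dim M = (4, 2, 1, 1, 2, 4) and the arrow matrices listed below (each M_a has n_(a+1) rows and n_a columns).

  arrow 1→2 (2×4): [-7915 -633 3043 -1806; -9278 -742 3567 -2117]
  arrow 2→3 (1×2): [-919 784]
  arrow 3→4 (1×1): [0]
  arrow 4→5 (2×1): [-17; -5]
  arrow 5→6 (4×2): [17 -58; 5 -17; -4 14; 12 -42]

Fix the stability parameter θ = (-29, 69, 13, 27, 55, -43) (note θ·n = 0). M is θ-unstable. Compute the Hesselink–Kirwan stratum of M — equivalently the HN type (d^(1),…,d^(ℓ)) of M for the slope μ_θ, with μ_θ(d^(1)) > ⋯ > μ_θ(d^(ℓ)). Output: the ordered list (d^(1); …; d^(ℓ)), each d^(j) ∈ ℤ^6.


Barcode: M ≅ I[1,1]^2, I[1,2], I[1,3], I[4,6], I[5,6], I[6,6]^2. HN layers by μ_θ (6 steps, strictly decreasing):
  μ^(1)=69; μ^(2)=41; μ^(3)=13; μ^(4)=6; μ^(5)=-29; μ^(6)=-43

((0, 1, 0, 0, 0, 0); (0, 1, 1, 0, 0, 0); (0, 0, 0, 1, 1, 1); (0, 0, 0, 0, 1, 1); (4, 0, 0, 0, 0, 0); (0, 0, 0, 0, 0, 2))


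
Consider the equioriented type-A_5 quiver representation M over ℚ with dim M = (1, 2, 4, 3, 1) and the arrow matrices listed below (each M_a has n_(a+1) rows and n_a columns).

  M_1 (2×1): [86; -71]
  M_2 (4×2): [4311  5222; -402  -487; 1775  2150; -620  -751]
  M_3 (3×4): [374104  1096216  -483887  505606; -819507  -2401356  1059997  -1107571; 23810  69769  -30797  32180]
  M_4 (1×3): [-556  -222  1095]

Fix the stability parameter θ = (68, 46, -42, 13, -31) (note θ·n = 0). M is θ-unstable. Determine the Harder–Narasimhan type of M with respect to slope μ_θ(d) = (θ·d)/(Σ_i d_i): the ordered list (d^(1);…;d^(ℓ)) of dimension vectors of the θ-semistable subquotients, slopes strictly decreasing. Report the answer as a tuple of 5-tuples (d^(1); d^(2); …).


Via rank(M_{q-1}∘⋯∘M_p): M ≅ I[1,5], I[2,4], I[3,3], I[3,4].
μ_θ-semistable layers: μ^(1)=13; μ^(2)=54/5; μ^(3)=2; μ^(4)=-42

((0, 0, 0, 2, 0); (1, 1, 1, 1, 1); (0, 1, 1, 0, 0); (0, 0, 2, 0, 0))


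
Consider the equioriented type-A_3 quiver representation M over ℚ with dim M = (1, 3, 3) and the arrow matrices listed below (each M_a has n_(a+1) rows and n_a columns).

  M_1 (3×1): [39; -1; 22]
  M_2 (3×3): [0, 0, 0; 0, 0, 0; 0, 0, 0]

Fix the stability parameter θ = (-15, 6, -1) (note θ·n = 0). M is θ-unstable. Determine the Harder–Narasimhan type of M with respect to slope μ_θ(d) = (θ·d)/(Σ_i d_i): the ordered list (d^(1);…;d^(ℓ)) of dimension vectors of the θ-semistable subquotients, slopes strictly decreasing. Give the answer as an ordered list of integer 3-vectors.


Interval decomposition of M: I[1,2], I[2,2]^2, I[3,3]^3.
HN type (ℓ=3): μ^(1)=6; μ^(2)=-1; μ^(3)=-15

((0, 3, 0); (0, 0, 3); (1, 0, 0))


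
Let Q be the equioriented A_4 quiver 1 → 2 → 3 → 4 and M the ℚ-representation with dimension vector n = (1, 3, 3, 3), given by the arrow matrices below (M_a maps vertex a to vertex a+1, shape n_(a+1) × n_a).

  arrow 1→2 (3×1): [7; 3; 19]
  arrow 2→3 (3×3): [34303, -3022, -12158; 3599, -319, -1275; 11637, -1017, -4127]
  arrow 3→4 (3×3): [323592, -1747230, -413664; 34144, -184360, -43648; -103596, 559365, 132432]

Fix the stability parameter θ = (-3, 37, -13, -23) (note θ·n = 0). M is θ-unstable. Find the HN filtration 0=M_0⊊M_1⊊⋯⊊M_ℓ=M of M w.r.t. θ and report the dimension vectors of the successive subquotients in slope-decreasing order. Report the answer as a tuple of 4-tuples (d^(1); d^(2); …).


Interval decomposition of M: I[1,4], I[2,3]^2, I[4,4]^2.
HN type (ℓ=4): μ^(1)=12; μ^(2)=1/3; μ^(3)=-3; μ^(4)=-23

((0, 2, 2, 0); (0, 1, 1, 1); (1, 0, 0, 0); (0, 0, 0, 2))


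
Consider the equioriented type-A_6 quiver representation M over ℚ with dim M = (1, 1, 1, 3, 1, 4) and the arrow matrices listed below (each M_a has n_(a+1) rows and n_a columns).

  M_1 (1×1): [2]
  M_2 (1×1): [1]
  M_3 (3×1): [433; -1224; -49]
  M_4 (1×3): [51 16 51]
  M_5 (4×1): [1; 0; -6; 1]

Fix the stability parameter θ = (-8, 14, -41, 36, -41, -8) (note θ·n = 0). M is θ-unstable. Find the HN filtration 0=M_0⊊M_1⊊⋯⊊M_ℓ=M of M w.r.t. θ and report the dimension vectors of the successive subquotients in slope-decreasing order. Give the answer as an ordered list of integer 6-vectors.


Interval decomposition of M: I[1,4], I[4,4], I[4,6], I[6,6]^3.
HN type (ℓ=4): μ^(1)=36; μ^(2)=-13/3; μ^(3)=-8; μ^(4)=-35/3

((0, 0, 0, 2, 0, 0); (0, 0, 0, 1, 1, 1); (0, 0, 0, 0, 0, 3); (1, 1, 1, 0, 0, 0))


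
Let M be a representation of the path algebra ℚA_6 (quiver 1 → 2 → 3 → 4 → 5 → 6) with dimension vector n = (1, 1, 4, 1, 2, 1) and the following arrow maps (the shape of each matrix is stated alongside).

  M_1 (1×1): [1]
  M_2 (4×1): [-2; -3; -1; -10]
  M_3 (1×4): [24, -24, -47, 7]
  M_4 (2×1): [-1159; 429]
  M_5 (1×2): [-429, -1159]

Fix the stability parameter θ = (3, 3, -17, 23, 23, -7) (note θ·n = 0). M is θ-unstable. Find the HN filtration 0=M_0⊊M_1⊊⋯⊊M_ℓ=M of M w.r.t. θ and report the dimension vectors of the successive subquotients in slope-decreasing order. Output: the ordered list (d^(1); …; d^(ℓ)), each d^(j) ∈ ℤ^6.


Interval decomposition of M: I[1,5], I[3,3]^3, I[5,6].
HN type (ℓ=4): μ^(1)=23; μ^(2)=8; μ^(3)=-11/3; μ^(4)=-17

((0, 0, 0, 1, 1, 0); (0, 0, 0, 0, 1, 1); (1, 1, 1, 0, 0, 0); (0, 0, 3, 0, 0, 0))


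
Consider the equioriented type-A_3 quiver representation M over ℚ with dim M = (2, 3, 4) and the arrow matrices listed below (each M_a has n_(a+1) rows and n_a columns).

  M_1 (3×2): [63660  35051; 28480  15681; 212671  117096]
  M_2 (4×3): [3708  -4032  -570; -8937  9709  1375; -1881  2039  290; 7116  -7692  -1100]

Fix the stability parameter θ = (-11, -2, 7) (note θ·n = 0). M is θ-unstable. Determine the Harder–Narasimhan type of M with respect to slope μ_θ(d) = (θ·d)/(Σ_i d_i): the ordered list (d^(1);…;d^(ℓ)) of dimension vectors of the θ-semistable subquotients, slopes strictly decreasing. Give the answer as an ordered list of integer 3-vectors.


Via rank(M_{q-1}∘⋯∘M_p): M ≅ I[1,2], I[1,3], I[2,3], I[3,3]^2.
μ_θ-semistable layers: μ^(1)=7; μ^(2)=-2; μ^(3)=-11

((0, 0, 4); (0, 3, 0); (2, 0, 0))


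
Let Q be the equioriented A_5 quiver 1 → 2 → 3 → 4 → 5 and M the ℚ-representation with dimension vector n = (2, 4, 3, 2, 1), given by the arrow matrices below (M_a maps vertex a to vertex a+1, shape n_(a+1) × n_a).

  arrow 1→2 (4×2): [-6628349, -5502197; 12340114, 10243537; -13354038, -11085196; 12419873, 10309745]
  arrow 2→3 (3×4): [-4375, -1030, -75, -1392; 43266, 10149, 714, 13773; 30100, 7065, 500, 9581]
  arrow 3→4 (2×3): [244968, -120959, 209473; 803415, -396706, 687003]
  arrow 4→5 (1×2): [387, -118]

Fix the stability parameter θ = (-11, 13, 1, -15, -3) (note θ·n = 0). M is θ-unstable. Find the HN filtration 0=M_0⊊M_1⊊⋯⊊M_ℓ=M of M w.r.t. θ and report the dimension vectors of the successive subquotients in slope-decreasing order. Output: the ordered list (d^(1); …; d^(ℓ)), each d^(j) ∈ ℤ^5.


Via rank(M_{q-1}∘⋯∘M_p): M ≅ I[1,3], I[1,4], I[2,2]^2, I[3,5].
μ_θ-semistable layers: μ^(1)=13; μ^(2)=7; μ^(3)=-1/3; μ^(4)=-3; μ^(5)=-7; μ^(6)=-11

((0, 2, 0, 0, 0); (0, 1, 1, 0, 0); (0, 1, 1, 1, 0); (0, 0, 0, 0, 1); (0, 0, 1, 1, 0); (2, 0, 0, 0, 0))


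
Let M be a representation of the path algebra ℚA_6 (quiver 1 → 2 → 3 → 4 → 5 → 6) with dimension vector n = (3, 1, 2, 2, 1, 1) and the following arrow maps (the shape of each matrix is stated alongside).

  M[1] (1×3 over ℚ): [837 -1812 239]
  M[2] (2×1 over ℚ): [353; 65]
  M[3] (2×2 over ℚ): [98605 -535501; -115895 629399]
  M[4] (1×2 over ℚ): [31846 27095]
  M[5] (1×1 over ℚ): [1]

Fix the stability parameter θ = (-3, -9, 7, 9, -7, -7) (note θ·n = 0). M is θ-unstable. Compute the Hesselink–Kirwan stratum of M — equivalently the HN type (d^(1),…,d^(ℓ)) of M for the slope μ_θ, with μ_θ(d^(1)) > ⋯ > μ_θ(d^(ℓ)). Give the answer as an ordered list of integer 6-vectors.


Via rank(M_{q-1}∘⋯∘M_p): M ≅ I[1,1]^2, I[1,3], I[3,6], I[4,4].
μ_θ-semistable layers: μ^(1)=9; μ^(2)=7; μ^(3)=1/2; μ^(4)=-3; μ^(5)=-6

((0, 0, 0, 1, 0, 0); (0, 0, 1, 0, 0, 0); (0, 0, 1, 1, 1, 1); (2, 0, 0, 0, 0, 0); (1, 1, 0, 0, 0, 0))


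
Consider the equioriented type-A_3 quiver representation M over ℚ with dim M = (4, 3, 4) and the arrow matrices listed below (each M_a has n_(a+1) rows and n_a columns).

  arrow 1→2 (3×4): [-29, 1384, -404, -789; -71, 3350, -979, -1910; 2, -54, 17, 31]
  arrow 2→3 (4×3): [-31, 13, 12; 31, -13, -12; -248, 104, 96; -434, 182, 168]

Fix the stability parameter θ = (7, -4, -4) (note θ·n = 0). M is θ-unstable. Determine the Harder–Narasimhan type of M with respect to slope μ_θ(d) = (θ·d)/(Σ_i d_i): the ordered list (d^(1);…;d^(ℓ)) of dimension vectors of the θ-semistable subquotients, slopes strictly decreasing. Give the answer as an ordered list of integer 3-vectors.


Via rank(M_{q-1}∘⋯∘M_p): M ≅ I[1,1], I[1,2]^2, I[1,3], I[3,3]^3.
μ_θ-semistable layers: μ^(1)=7; μ^(2)=3/2; μ^(3)=-1/3; μ^(4)=-4

((1, 0, 0); (2, 2, 0); (1, 1, 1); (0, 0, 3))


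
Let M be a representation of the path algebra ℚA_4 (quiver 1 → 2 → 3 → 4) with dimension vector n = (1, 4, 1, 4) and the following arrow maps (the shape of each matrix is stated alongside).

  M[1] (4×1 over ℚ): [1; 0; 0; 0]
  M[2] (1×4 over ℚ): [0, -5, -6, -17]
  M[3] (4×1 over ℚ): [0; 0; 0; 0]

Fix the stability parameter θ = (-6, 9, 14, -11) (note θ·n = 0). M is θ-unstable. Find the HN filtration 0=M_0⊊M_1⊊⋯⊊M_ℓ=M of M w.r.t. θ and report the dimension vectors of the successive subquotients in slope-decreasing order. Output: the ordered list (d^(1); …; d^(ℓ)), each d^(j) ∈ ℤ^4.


Via rank(M_{q-1}∘⋯∘M_p): M ≅ I[1,2], I[2,2]^2, I[2,3], I[4,4]^4.
μ_θ-semistable layers: μ^(1)=14; μ^(2)=9; μ^(3)=-6; μ^(4)=-11

((0, 0, 1, 0); (0, 4, 0, 0); (1, 0, 0, 0); (0, 0, 0, 4))


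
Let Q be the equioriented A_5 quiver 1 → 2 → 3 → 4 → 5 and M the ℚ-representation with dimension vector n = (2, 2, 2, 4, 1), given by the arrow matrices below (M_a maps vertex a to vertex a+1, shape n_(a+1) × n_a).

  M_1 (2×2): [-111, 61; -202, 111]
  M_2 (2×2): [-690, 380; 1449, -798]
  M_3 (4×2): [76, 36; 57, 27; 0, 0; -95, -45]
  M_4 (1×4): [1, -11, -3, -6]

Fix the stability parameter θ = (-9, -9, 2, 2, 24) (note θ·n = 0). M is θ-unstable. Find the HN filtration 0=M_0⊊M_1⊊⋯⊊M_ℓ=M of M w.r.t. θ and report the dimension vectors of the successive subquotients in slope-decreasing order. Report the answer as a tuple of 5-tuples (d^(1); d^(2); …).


Barcode: M ≅ I[1,2], I[1,5], I[3,3], I[4,4]^3. HN layers by μ_θ (3 steps, strictly decreasing):
  μ^(1)=24; μ^(2)=2; μ^(3)=-9

((0, 0, 0, 0, 1); (0, 0, 2, 4, 0); (2, 2, 0, 0, 0))


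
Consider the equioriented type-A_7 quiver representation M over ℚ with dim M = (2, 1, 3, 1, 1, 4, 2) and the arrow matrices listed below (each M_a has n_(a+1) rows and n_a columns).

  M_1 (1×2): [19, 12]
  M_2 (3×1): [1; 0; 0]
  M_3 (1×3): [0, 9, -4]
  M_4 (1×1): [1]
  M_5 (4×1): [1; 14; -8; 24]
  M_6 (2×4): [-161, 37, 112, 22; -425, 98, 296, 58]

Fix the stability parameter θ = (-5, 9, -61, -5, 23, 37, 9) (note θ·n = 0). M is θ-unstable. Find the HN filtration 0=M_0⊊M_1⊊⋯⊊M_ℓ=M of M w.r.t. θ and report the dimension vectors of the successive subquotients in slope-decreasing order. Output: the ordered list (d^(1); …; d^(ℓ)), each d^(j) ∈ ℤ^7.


Interval decomposition of M: I[1,1], I[1,3], I[3,3], I[3,7], I[6,6]^2, I[6,7].
HN type (ℓ=5): μ^(1)=37; μ^(2)=23; μ^(3)=-5; μ^(4)=-19; μ^(5)=-61

((0, 0, 0, 0, 0, 2, 0); (0, 0, 0, 0, 1, 2, 2); (1, 0, 0, 1, 0, 0, 0); (1, 1, 1, 0, 0, 0, 0); (0, 0, 2, 0, 0, 0, 0))


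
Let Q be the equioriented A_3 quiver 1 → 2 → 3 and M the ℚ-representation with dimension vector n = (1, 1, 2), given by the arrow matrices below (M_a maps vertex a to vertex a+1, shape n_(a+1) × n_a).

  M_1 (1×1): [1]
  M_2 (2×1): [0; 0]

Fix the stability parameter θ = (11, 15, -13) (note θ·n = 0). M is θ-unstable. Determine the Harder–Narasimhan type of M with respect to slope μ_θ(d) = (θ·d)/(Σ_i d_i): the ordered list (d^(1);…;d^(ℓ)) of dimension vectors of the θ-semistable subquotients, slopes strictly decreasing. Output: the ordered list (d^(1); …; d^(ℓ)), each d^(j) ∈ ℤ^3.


Via rank(M_{q-1}∘⋯∘M_p): M ≅ I[1,2], I[3,3]^2.
μ_θ-semistable layers: μ^(1)=15; μ^(2)=11; μ^(3)=-13

((0, 1, 0); (1, 0, 0); (0, 0, 2))


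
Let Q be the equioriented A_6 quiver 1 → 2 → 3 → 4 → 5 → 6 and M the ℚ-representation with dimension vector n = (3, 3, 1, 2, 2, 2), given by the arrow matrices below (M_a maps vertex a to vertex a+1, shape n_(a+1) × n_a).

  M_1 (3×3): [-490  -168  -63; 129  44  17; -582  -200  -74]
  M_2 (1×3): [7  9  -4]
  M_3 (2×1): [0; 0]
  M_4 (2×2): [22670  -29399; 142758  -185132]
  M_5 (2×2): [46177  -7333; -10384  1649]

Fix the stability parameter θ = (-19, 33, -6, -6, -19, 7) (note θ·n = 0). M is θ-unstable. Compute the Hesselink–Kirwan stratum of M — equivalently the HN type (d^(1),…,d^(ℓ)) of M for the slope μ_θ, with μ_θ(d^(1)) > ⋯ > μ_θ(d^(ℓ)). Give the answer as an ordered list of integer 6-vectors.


Via rank(M_{q-1}∘⋯∘M_p): M ≅ I[1,1], I[1,2], I[1,3], I[2,2], I[4,6]^2.
μ_θ-semistable layers: μ^(1)=33; μ^(2)=27/2; μ^(3)=7; μ^(4)=-25/2; μ^(5)=-19

((0, 2, 0, 0, 0, 0); (0, 1, 1, 0, 0, 0); (0, 0, 0, 0, 0, 2); (0, 0, 0, 2, 2, 0); (3, 0, 0, 0, 0, 0))


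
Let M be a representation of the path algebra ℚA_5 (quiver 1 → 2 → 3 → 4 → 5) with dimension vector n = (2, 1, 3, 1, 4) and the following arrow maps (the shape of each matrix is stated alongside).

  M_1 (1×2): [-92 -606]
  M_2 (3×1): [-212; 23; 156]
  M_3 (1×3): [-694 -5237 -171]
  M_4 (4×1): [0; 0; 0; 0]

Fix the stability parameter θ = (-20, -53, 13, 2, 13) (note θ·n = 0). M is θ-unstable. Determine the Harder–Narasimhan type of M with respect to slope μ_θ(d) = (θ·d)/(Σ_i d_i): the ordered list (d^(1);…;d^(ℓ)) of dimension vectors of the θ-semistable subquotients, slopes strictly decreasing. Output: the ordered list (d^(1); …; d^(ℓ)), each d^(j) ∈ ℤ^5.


Barcode: M ≅ I[1,1], I[1,4], I[3,3]^2, I[5,5]^4. HN layers by μ_θ (4 steps, strictly decreasing):
  μ^(1)=13; μ^(2)=15/2; μ^(3)=-20; μ^(4)=-73/2

((0, 0, 2, 0, 4); (0, 0, 1, 1, 0); (1, 0, 0, 0, 0); (1, 1, 0, 0, 0))


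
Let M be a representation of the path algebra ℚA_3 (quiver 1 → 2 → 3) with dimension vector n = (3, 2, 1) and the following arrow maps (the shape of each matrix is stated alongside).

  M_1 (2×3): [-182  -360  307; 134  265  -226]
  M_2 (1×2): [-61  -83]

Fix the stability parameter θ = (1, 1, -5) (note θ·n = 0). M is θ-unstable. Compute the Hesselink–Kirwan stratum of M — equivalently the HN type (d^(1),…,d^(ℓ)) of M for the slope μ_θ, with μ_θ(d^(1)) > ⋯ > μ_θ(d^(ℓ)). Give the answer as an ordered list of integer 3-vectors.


Barcode: M ≅ I[1,1], I[1,2], I[1,3]. HN layers by μ_θ (2 steps, strictly decreasing):
  μ^(1)=1; μ^(2)=-1

((2, 1, 0); (1, 1, 1))


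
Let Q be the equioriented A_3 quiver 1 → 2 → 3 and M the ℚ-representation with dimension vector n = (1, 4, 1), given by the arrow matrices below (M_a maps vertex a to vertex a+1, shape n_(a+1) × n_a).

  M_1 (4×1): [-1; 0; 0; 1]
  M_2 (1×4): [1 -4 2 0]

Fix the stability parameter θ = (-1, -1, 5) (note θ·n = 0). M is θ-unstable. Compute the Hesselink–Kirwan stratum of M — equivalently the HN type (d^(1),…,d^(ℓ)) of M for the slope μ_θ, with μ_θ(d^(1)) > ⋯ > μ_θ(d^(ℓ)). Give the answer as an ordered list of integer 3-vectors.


Interval decomposition of M: I[1,3], I[2,2]^3.
HN type (ℓ=2): μ^(1)=5; μ^(2)=-1

((0, 0, 1); (1, 4, 0))


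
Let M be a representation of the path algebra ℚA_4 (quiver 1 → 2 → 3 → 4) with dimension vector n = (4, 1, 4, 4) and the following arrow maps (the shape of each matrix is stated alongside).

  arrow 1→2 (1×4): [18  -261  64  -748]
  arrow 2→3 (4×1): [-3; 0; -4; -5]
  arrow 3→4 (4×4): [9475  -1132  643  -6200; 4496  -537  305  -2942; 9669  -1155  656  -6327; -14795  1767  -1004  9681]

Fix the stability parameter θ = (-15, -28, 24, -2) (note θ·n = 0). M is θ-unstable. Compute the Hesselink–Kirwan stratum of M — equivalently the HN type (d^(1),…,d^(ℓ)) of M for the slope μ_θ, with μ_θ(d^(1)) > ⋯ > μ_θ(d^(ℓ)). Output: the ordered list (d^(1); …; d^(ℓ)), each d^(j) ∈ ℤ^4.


Via rank(M_{q-1}∘⋯∘M_p): M ≅ I[1,1]^3, I[1,4], I[3,4]^3.
μ_θ-semistable layers: μ^(1)=11; μ^(2)=-15; μ^(3)=-43/2

((0, 0, 4, 4); (3, 0, 0, 0); (1, 1, 0, 0))


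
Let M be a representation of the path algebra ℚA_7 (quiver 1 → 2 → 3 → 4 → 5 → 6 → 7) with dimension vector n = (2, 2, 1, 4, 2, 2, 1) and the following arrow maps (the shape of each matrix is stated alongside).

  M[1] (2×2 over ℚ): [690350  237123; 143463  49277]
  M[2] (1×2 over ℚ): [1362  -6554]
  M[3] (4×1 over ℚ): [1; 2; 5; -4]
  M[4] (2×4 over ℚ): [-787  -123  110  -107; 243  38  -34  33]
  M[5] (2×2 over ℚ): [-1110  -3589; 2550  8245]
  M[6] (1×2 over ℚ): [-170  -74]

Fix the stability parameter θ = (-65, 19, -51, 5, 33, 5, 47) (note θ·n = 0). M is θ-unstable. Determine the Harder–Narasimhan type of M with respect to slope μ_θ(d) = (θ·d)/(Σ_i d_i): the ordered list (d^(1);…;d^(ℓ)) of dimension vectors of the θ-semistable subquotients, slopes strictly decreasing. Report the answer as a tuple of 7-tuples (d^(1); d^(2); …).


Interval decomposition of M: I[1,2], I[1,6], I[4,4]^2, I[4,5], I[6,7].
HN type (ℓ=6): μ^(1)=47; μ^(2)=33; μ^(3)=19; μ^(4)=5; μ^(5)=-16; μ^(6)=-65

((0, 0, 0, 0, 0, 0, 1); (0, 0, 0, 0, 1, 0, 0); (0, 1, 0, 0, 1, 1, 0); (0, 0, 0, 4, 0, 1, 0); (0, 1, 1, 0, 0, 0, 0); (2, 0, 0, 0, 0, 0, 0))


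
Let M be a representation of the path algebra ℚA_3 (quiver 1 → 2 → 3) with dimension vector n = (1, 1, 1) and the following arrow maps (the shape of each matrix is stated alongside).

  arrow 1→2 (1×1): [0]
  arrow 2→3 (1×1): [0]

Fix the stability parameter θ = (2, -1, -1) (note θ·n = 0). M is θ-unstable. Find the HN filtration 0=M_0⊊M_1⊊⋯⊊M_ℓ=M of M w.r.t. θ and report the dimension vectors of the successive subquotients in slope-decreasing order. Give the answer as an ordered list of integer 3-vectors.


Via rank(M_{q-1}∘⋯∘M_p): M ≅ I[1,1], I[2,2], I[3,3].
μ_θ-semistable layers: μ^(1)=2; μ^(2)=-1

((1, 0, 0); (0, 1, 1))


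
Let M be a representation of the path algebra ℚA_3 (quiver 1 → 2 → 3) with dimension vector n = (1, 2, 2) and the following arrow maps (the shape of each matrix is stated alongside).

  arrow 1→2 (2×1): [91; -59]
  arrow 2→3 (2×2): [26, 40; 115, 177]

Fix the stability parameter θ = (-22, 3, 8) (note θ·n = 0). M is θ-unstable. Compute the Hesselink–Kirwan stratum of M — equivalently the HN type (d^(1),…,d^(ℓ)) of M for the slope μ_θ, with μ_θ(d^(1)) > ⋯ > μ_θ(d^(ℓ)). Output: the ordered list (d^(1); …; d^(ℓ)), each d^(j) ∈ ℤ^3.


Barcode: M ≅ I[1,3], I[2,3]. HN layers by μ_θ (3 steps, strictly decreasing):
  μ^(1)=8; μ^(2)=3; μ^(3)=-22

((0, 0, 2); (0, 2, 0); (1, 0, 0))


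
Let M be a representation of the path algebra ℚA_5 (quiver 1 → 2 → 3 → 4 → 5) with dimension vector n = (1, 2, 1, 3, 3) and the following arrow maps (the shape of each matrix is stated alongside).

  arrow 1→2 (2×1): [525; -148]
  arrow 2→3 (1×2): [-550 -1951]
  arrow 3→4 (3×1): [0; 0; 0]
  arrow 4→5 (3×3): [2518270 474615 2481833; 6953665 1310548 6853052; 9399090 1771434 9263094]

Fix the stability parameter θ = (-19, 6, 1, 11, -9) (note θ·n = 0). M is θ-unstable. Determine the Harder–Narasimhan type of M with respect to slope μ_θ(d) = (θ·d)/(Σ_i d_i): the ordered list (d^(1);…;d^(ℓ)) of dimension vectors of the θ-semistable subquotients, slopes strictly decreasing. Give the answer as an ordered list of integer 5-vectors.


Interval decomposition of M: I[1,3], I[2,2], I[4,4], I[4,5]^2, I[5,5].
HN type (ℓ=6): μ^(1)=11; μ^(2)=6; μ^(3)=7/2; μ^(4)=1; μ^(5)=-9; μ^(6)=-19

((0, 0, 0, 1, 0); (0, 1, 0, 0, 0); (0, 1, 1, 0, 0); (0, 0, 0, 2, 2); (0, 0, 0, 0, 1); (1, 0, 0, 0, 0))


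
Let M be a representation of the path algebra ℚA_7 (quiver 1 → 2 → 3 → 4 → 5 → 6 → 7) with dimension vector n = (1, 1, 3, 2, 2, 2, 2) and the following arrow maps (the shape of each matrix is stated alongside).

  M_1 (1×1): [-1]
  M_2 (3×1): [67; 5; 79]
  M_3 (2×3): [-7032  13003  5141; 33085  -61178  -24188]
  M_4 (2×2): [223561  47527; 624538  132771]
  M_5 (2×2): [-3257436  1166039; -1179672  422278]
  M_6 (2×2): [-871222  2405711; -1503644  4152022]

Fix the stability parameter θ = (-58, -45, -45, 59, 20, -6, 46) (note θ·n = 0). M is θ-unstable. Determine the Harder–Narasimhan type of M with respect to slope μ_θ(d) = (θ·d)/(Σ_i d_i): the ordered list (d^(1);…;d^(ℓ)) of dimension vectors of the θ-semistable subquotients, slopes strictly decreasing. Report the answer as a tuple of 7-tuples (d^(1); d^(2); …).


Via rank(M_{q-1}∘⋯∘M_p): M ≅ I[1,6], I[3,3], I[3,5], I[6,7], I[7,7].
μ_θ-semistable layers: μ^(1)=46; μ^(2)=79/2; μ^(3)=73/3; μ^(4)=-6; μ^(5)=-45; μ^(6)=-58

((0, 0, 0, 0, 0, 0, 2); (0, 0, 0, 1, 1, 0, 0); (0, 0, 0, 1, 1, 1, 0); (0, 0, 0, 0, 0, 1, 0); (0, 1, 3, 0, 0, 0, 0); (1, 0, 0, 0, 0, 0, 0))


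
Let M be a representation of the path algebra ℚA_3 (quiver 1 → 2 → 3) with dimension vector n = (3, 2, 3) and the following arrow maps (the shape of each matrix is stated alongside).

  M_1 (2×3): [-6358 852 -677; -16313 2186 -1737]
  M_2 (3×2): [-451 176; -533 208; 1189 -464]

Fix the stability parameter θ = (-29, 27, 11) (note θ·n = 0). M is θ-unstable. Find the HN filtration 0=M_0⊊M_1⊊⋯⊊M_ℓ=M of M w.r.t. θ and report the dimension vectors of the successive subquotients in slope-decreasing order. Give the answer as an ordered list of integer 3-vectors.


Interval decomposition of M: I[1,1], I[1,2], I[1,3], I[3,3]^2.
HN type (ℓ=4): μ^(1)=27; μ^(2)=19; μ^(3)=11; μ^(4)=-29

((0, 1, 0); (0, 1, 1); (0, 0, 2); (3, 0, 0))


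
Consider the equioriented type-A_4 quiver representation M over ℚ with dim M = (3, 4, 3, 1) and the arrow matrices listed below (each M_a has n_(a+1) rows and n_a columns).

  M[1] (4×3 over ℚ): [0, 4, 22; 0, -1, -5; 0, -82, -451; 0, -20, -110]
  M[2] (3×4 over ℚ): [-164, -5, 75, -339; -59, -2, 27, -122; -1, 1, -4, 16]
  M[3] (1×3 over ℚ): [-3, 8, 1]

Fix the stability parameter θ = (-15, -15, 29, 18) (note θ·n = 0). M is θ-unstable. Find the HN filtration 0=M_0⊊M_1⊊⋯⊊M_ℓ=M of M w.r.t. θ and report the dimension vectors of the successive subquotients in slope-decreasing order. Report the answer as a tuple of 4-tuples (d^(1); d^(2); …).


Interval decomposition of M: I[1,1], I[1,3], I[1,4], I[2,2], I[2,3].
HN type (ℓ=3): μ^(1)=29; μ^(2)=47/2; μ^(3)=-15

((0, 0, 2, 0); (0, 0, 1, 1); (3, 4, 0, 0))


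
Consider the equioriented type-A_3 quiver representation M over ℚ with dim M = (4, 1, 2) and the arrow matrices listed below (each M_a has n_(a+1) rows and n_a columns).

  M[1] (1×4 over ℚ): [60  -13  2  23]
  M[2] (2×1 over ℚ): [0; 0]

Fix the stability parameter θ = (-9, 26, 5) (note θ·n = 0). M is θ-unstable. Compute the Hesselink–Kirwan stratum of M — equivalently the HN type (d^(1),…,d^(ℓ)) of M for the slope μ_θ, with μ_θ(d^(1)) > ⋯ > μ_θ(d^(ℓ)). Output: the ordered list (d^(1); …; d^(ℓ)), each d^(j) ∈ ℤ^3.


Interval decomposition of M: I[1,1]^3, I[1,2], I[3,3]^2.
HN type (ℓ=3): μ^(1)=26; μ^(2)=5; μ^(3)=-9

((0, 1, 0); (0, 0, 2); (4, 0, 0))


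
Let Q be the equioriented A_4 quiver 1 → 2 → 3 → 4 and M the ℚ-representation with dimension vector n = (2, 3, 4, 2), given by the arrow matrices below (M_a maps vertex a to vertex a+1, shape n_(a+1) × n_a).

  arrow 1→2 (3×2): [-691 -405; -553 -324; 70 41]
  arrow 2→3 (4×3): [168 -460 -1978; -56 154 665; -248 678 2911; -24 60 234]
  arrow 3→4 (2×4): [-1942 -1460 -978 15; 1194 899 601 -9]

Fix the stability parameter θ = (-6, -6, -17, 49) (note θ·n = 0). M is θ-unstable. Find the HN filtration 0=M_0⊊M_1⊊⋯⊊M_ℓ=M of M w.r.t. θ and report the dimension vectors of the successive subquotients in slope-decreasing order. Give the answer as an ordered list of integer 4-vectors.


Via rank(M_{q-1}∘⋯∘M_p): M ≅ I[1,2], I[1,4], I[2,4], I[3,3]^2.
μ_θ-semistable layers: μ^(1)=49; μ^(2)=-6; μ^(3)=-29/3; μ^(4)=-23/2; μ^(5)=-17

((0, 0, 0, 2); (1, 1, 0, 0); (1, 1, 1, 0); (0, 1, 1, 0); (0, 0, 2, 0))


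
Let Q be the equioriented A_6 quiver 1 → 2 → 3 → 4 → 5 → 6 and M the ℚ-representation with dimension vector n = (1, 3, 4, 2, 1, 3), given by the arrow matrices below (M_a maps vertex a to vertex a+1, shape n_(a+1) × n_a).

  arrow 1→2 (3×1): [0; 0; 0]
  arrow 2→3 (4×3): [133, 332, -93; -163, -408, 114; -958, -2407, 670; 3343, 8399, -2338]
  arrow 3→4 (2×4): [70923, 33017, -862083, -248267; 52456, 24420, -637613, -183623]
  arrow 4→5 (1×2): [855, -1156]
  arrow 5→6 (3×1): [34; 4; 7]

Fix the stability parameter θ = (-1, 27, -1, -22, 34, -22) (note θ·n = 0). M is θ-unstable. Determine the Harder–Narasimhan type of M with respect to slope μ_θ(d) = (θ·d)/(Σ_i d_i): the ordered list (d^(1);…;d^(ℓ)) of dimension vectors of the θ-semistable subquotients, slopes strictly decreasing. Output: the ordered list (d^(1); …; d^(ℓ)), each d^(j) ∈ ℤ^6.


Via rank(M_{q-1}∘⋯∘M_p): M ≅ I[1,1], I[2,3], I[2,4], I[2,6], I[3,3], I[6,6]^2.
μ_θ-semistable layers: μ^(1)=13; μ^(2)=6; μ^(3)=4/3; μ^(4)=-1; μ^(5)=-22

((0, 1, 1, 0, 0, 0); (0, 0, 0, 0, 1, 1); (0, 2, 2, 2, 0, 0); (1, 0, 1, 0, 0, 0); (0, 0, 0, 0, 0, 2))


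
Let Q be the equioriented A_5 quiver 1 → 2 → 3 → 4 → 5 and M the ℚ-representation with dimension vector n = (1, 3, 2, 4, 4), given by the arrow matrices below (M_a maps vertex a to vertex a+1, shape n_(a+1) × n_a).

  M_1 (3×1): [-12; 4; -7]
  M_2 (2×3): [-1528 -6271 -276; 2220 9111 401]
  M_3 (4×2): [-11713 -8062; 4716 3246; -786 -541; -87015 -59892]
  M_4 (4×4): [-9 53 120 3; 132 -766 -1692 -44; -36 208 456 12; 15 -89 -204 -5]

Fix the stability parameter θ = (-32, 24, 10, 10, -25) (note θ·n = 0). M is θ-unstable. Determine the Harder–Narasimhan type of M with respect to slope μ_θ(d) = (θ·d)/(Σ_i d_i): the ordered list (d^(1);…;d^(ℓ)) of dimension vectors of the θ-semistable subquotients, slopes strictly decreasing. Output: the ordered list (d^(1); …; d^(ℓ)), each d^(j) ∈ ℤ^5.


Via rank(M_{q-1}∘⋯∘M_p): M ≅ I[1,4], I[2,2], I[2,4], I[4,5]^2, I[5,5]^2.
μ_θ-semistable layers: μ^(1)=24; μ^(2)=44/3; μ^(3)=-15/2; μ^(4)=-25; μ^(5)=-32

((0, 1, 0, 0, 0); (0, 2, 2, 2, 0); (0, 0, 0, 2, 2); (0, 0, 0, 0, 2); (1, 0, 0, 0, 0))


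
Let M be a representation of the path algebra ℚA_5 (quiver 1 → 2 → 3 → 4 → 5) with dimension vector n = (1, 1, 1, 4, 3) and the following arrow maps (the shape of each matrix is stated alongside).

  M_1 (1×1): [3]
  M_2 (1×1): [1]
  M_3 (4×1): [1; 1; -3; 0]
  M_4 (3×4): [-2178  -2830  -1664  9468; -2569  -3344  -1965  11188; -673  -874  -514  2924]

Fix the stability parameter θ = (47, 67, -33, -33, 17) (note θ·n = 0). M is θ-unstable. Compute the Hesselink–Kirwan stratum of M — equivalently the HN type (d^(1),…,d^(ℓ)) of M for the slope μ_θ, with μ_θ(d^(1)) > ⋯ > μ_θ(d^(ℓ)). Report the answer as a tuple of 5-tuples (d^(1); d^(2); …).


Barcode: M ≅ I[1,5], I[4,4], I[4,5]^2. HN layers by μ_θ (3 steps, strictly decreasing):
  μ^(1)=17; μ^(2)=12; μ^(3)=-33

((0, 0, 0, 0, 3); (1, 1, 1, 1, 0); (0, 0, 0, 3, 0))
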